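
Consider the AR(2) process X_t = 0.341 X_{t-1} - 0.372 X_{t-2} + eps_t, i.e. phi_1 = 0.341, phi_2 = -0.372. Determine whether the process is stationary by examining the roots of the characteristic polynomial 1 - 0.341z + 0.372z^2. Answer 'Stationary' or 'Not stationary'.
\text{Stationary}

The AR(p) characteristic polynomial is P(z) = 1 - 0.341z + 0.372z^2.
Stationarity requires all roots to lie outside the unit circle, i.e. |z| > 1 for every root.
Set 1 + (-0.341) z + (0.372) z^2 = 0, i.e. a z^2 + b z + c = 0 with a = 0.372, b = -0.341, c = 1.
Discriminant D = b^2 - 4ac = (-0.341)^2 - 4*(0.372)*1 = 0.116281 - (1.488) = -1.371719.
D < 0, so the roots are the complex-conjugate pair z = (-b +/- i sqrt(-D)) / (2a) = 0.4583 +/- 1.5742i.
For a conjugate pair |z|^2 = z * conj(z) = (product of roots) = c/a = 1/(0.372) = 2.688172, so |z| = sqrt(2.688172) = 1.6396 for both roots.
Moduli of all roots: 1.6396, 1.6396.
All moduli strictly greater than 1? Yes.
Verdict: Stationary.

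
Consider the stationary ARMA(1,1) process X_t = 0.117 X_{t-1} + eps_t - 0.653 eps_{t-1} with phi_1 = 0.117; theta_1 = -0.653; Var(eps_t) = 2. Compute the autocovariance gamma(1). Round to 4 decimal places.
\gamma(1) = -1.0038

Multiply the model equation by X_{t-k} and take expectations. With theta_0 = psi_0 = 1 and psi_j the MA(infinity) weights, this gives
  gamma(k) - sum_i phi_i gamma(k-i) = c_k,
  c_k = sigma^2 * sum_{j=k..q} theta_j psi_{j-k}   (c_k = 0 for k > q),
using gamma(-m) = gamma(m).
psi-weights needed (psi_j = theta_j + sum_i phi_i psi_{j-i}):
  psi_1 = theta_1 + phi_1 = -0.653 + (0.117) = -0.536
Right-hand sides:
  c_0 = sigma^2 (1 + theta_1 psi_1) = 2 * (1 + (-0.653)(-0.536)) = 2 * 1.350008 = 2.700016
  c_1 = sigma^2 theta_1 = 2 * (-0.653) = -1.306
  c_2 = 0
Equations for k = 0 and k = 1 (AR order 1):
  gamma(0) = phi_1 gamma(1) + c_0
  gamma(1) = phi_1 gamma(0) + c_1
Substituting the second into the first: gamma(0) (1 - phi_1^2) = c_0 + phi_1 c_1, so
  gamma(0) = (c_0 + phi_1 c_1) / (1 - phi_1^2) = (2.700016 + (0.117)(-1.306)) / (1 - (0.117)^2) = 2.547214 / 0.986311 = 2.582567.
  gamma(1) = phi_1 gamma(0) + c_1 = (0.117)(2.582567) + (-1.306) = -1.00384.
Therefore gamma(1) = -1.0038 (to 4 decimal places).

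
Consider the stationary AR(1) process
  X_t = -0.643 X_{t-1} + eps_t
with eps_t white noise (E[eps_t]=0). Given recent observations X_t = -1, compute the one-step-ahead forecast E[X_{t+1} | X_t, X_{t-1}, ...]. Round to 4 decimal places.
E[X_{t+1} \mid \mathcal F_t] = 0.6430

For an AR(p) model X_t = c + sum_i phi_i X_{t-i} + eps_t, the
one-step-ahead conditional mean is
  E[X_{t+1} | X_t, ...] = c + sum_i phi_i X_{t+1-i}.
Substitute known values:
  E[X_{t+1} | ...] = (-0.643) * (-1)
                   = 0.6430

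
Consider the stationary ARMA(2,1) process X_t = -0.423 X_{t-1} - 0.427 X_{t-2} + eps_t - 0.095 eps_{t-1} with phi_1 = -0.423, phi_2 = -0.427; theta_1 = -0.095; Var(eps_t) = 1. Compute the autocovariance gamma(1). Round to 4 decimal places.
\gamma(1) = -0.4900

Multiply the model equation by X_{t-k} and take expectations. With theta_0 = psi_0 = 1 and psi_j the MA(infinity) weights, this gives
  gamma(k) - sum_i phi_i gamma(k-i) = c_k,
  c_k = sigma^2 * sum_{j=k..q} theta_j psi_{j-k}   (c_k = 0 for k > q),
using gamma(-m) = gamma(m).
psi-weights needed (psi_j = theta_j + sum_i phi_i psi_{j-i}):
  psi_1 = theta_1 + phi_1 = -0.095 + (-0.423) = -0.518
Right-hand sides:
  c_0 = sigma^2 (1 + theta_1 psi_1) = 1 * (1 + (-0.095)(-0.518)) = 1 * 1.04921 = 1.04921
  c_1 = sigma^2 theta_1 = 1 * (-0.095) = -0.095
  c_2 = 0
Equations for k = 0, 1, 2 (AR order 2, c_2 = 0):
  (E0) gamma(0) = phi_1 gamma(1) + phi_2 gamma(2) + c_0
  (E1) gamma(1) = phi_1 gamma(0) + phi_2 gamma(1) + c_1
  (E2) gamma(2) = phi_1 gamma(1) + phi_2 gamma(0)
From (E1): gamma(1) = A gamma(0) + B with
  A = phi_1 / (1 - phi_2) = -0.423 / 1.427 = -0.296426,   B = c_1 / (1 - phi_2) = -0.095 / 1.427 = -0.066573.
Insert (E2) into (E0): gamma(0) (1 - phi_2^2) = phi_1 (1 + phi_2) gamma(1) + c_0.
  phi_1 (1 + phi_2) = (-0.423)(0.573) = -0.242379,   1 - phi_2^2 = 0.817671.
Replace gamma(1) by A gamma(0) + B and collect gamma(0):
  gamma(0) [0.817671 - (-0.242379)(-0.296426)] = (-0.242379)(-0.066573) + 1.04921
  gamma(0) * 0.745824 = 1.065346
  gamma(0) = 1.065346 / 0.745824 = 1.428416.
  gamma(1) = A gamma(0) + B = (-0.296426)(1.428416) + (-0.066573) = -0.489993.
Therefore gamma(1) = -0.4900 (to 4 decimal places).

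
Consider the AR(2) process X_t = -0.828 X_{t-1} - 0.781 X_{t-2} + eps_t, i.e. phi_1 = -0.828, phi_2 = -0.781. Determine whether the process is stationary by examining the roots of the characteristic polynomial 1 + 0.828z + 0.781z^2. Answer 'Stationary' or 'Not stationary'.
\text{Stationary}

The AR(p) characteristic polynomial is P(z) = 1 + 0.828z + 0.781z^2.
Stationarity requires all roots to lie outside the unit circle, i.e. |z| > 1 for every root.
Set 1 + (0.828) z + (0.781) z^2 = 0, i.e. a z^2 + b z + c = 0 with a = 0.781, b = 0.828, c = 1.
Discriminant D = b^2 - 4ac = (0.828)^2 - 4*(0.781)*1 = 0.685584 - (3.124) = -2.438416.
D < 0, so the roots are the complex-conjugate pair z = (-b +/- i sqrt(-D)) / (2a) = -0.5301 +/- 0.9997i.
For a conjugate pair |z|^2 = z * conj(z) = (product of roots) = c/a = 1/(0.781) = 1.28041, so |z| = sqrt(1.28041) = 1.1316 for both roots.
Moduli of all roots: 1.1316, 1.1316.
All moduli strictly greater than 1? Yes.
Verdict: Stationary.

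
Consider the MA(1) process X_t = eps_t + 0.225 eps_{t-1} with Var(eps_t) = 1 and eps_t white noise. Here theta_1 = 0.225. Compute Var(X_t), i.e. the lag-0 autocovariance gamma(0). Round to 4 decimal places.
\gamma(0) = 1.0506

For an MA(q) process X_t = eps_t + sum_i theta_i eps_{t-i} with
Var(eps_t) = sigma^2, the variance is
  gamma(0) = sigma^2 * (1 + sum_i theta_i^2).
  sum_i theta_i^2 = (0.225)^2 = 0.050625.
  gamma(0) = 1 * (1 + 0.050625) = 1 * 1.050625 = 1.050625, which rounds to 1.0506.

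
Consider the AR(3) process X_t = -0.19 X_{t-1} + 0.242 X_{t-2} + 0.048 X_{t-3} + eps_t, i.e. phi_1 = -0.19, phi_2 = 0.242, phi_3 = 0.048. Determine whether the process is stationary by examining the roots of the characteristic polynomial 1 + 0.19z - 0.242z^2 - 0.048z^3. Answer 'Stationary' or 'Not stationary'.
\text{Stationary}

The AR(p) characteristic polynomial is P(z) = 1 + 0.19z - 0.242z^2 - 0.048z^3.
Stationarity requires all roots to lie outside the unit circle, i.e. |z| > 1 for every root.
Degree 3: look for a simple real root z0 first, then factor out (1 - z/z0) and solve the remaining quadratic.
Testing z0 = -5: P(-5) = 1 + (0.19)(-5) + (-0.242)(-5)^2 + (-0.048)(-5)^3
  = 1 + (-0.95) + (-6.05) + (6) = 0.  So z_0 = -5 is a root, |z_0| = 5.
Divide out the factor (1 + 0.2 z) = (1 - z/z0) (since 1/z0 = -0.2):
  P(z) = (1 + 0.2 z)(1 + (-0.01) z + (-0.24) z^2)
  [check: z-coef -0.01 - (-0.2) = 0.19; z^2-coef -0.24 - (-0.2)(-0.01) = -0.242; z^3-coef -(-0.2)(-0.24) = -0.048.]
Remaining roots from the quadratic factor 1 + (-0.01) z + (-0.24) z^2:
  Set 1 + (-0.01) z + (-0.24) z^2 = 0, i.e. a z^2 + b z + c = 0 with a = -0.24, b = -0.01, c = 1.
  Discriminant D = b^2 - 4ac = (-0.01)^2 - 4*(-0.24)*1 = 0.0001 - (-0.96) = 0.9601.
  D >= 0, so the roots are real: z = (-b +/- sqrt(D)) / (2a) = (0.01 +/- 0.979847) / (-0.48).
    z_1 = (0.01 + 0.979847) / (-0.48) = -2.0622,   |z_1| = 2.0622.
    z_2 = (0.01 - 0.979847) / (-0.48) = 2.0205,   |z_2| = 2.0205.
Moduli of all roots: 5.0000, 2.0622, 2.0205.
All moduli strictly greater than 1? Yes.
Verdict: Stationary.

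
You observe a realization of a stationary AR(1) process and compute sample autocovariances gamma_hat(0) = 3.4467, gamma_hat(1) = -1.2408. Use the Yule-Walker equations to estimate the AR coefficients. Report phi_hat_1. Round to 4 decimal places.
\hat\phi_{1} = -0.3600

The Yule-Walker equations for an AR(p) process read, in matrix form,
  Gamma_p phi = r_p,   with   (Gamma_p)_{ij} = gamma(|i - j|),
                       (r_p)_i = gamma(i),   i,j = 1..p.
Substitute the sample gammas (Toeplitz matrix and right-hand side of size 1):
  Gamma_p = [[3.4467]]
  r_p     = [-1.2408]
With p = 1 this is the single equation gamma(0) phi_1 = gamma(1):
  phi_hat_1 = gamma(1) / gamma(0) = -1.2408 / 3.4467 = -0.3600.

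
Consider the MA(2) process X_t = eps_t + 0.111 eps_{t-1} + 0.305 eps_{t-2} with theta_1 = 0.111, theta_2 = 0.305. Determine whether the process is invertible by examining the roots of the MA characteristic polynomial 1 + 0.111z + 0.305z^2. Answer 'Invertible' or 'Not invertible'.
\text{Invertible}

The MA(q) characteristic polynomial is P(z) = 1 + 0.111z + 0.305z^2.
Invertibility requires all roots to lie outside the unit circle, i.e. |z| > 1 for every root.
Set 1 + (0.111) z + (0.305) z^2 = 0, i.e. a z^2 + b z + c = 0 with a = 0.305, b = 0.111, c = 1.
Discriminant D = b^2 - 4ac = (0.111)^2 - 4*(0.305)*1 = 0.012321 - (1.22) = -1.207679.
D < 0, so the roots are the complex-conjugate pair z = (-b +/- i sqrt(-D)) / (2a) = -0.182 +/- 1.8015i.
For a conjugate pair |z|^2 = z * conj(z) = (product of roots) = c/a = 1/(0.305) = 3.278689, so |z| = sqrt(3.278689) = 1.8107 for both roots.
Moduli of all roots: 1.8107, 1.8107.
All moduli strictly greater than 1? Yes.
Verdict: Invertible.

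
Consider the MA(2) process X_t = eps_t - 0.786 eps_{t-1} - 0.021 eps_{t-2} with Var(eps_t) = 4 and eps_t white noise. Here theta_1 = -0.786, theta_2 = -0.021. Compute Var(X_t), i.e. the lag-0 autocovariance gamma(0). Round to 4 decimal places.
\gamma(0) = 6.4729

For an MA(q) process X_t = eps_t + sum_i theta_i eps_{t-i} with
Var(eps_t) = sigma^2, the variance is
  gamma(0) = sigma^2 * (1 + sum_i theta_i^2).
  sum_i theta_i^2 = (-0.786)^2 + (-0.021)^2 = 0.617796 + 0.000441 = 0.618237.
  gamma(0) = 4 * (1 + 0.618237) = 4 * 1.618237 = 6.472948, which rounds to 6.4729.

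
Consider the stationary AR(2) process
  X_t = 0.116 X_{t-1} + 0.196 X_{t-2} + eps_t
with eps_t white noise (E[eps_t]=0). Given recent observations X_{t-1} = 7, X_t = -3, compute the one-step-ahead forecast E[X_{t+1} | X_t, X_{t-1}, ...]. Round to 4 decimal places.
E[X_{t+1} \mid \mathcal F_t] = 1.0240

For an AR(p) model X_t = c + sum_i phi_i X_{t-i} + eps_t, the
one-step-ahead conditional mean is
  E[X_{t+1} | X_t, ...] = c + sum_i phi_i X_{t+1-i}.
Substitute known values:
  E[X_{t+1} | ...] = (0.116) * (-3) + (0.196) * (7)
                   = 1.0240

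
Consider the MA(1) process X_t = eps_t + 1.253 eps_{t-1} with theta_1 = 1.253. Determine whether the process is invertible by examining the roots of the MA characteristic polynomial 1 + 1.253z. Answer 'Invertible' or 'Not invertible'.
\text{Not invertible}

The MA(q) characteristic polynomial is P(z) = 1 + 1.253z.
Invertibility requires all roots to lie outside the unit circle, i.e. |z| > 1 for every root.
This is linear in z: 1 + (1.253) z = 0  =>  z = -1/(1.253) = -0.798085,  |z| = 0.798085.
Moduli of all roots: 0.7981.
All moduli strictly greater than 1? No.
Verdict: Not invertible.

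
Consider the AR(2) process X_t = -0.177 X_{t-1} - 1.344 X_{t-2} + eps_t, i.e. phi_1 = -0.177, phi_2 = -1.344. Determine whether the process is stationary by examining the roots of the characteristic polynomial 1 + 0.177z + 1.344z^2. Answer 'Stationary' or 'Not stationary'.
\text{Not stationary}

The AR(p) characteristic polynomial is P(z) = 1 + 0.177z + 1.344z^2.
Stationarity requires all roots to lie outside the unit circle, i.e. |z| > 1 for every root.
Set 1 + (0.177) z + (1.344) z^2 = 0, i.e. a z^2 + b z + c = 0 with a = 1.344, b = 0.177, c = 1.
Discriminant D = b^2 - 4ac = (0.177)^2 - 4*(1.344)*1 = 0.031329 - (5.376) = -5.344671.
D < 0, so the roots are the complex-conjugate pair z = (-b +/- i sqrt(-D)) / (2a) = -0.0658 +/- 0.8601i.
For a conjugate pair |z|^2 = z * conj(z) = (product of roots) = c/a = 1/(1.344) = 0.744048, so |z| = sqrt(0.744048) = 0.8626 for both roots.
Moduli of all roots: 0.8626, 0.8626.
All moduli strictly greater than 1? No.
Verdict: Not stationary.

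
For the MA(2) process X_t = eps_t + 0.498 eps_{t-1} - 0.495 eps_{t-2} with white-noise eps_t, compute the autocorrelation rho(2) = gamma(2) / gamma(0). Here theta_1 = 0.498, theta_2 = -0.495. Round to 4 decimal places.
\rho(2) = -0.3315

For an MA(q) process with theta_0 = 1, the autocovariance is
  gamma(k) = sigma^2 * sum_{i=0..q-k} theta_i * theta_{i+k},
and rho(k) = gamma(k) / gamma(0). Sigma^2 cancels.
  numerator   = (1)*(-0.495) = -0.495.
  denominator = (1)^2 + (0.498)^2 + (-0.495)^2 = 1.493029.
  rho(2) = -0.495 / 1.493029 = -0.3315.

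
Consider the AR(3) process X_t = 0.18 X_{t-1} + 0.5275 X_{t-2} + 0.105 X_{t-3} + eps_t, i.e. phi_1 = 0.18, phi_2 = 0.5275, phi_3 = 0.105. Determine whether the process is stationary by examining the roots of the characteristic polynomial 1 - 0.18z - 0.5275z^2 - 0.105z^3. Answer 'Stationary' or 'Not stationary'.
\text{Stationary}

The AR(p) characteristic polynomial is P(z) = 1 - 0.18z - 0.5275z^2 - 0.105z^3.
Stationarity requires all roots to lie outside the unit circle, i.e. |z| > 1 for every root.
Degree 3: look for a simple real root z0 first, then factor out (1 - z/z0) and solve the remaining quadratic.
Testing z0 = -4: P(-4) = 1 + (-0.18)(-4) + (-0.5275)(-4)^2 + (-0.105)(-4)^3
  = 1 + (0.72) + (-8.44) + (6.72) = 0.  So z_0 = -4 is a root, |z_0| = 4.
Divide out the factor (1 + 0.25 z) = (1 - z/z0) (since 1/z0 = -0.25):
  P(z) = (1 + 0.25 z)(1 + (-0.43) z + (-0.42) z^2)
  [check: z-coef -0.43 - (-0.25) = -0.18; z^2-coef -0.42 - (-0.25)(-0.43) = -0.5275; z^3-coef -(-0.25)(-0.42) = -0.105.]
Remaining roots from the quadratic factor 1 + (-0.43) z + (-0.42) z^2:
  Set 1 + (-0.43) z + (-0.42) z^2 = 0, i.e. a z^2 + b z + c = 0 with a = -0.42, b = -0.43, c = 1.
  Discriminant D = b^2 - 4ac = (-0.43)^2 - 4*(-0.42)*1 = 0.1849 - (-1.68) = 1.8649.
  D >= 0, so the roots are real: z = (-b +/- sqrt(D)) / (2a) = (0.43 +/- 1.365613) / (-0.84).
    z_1 = (0.43 + 1.365613) / (-0.84) = -2.1376,   |z_1| = 2.1376.
    z_2 = (0.43 - 1.365613) / (-0.84) = 1.1138,   |z_2| = 1.1138.
Moduli of all roots: 4.0000, 2.1376, 1.1138.
All moduli strictly greater than 1? Yes.
Verdict: Stationary.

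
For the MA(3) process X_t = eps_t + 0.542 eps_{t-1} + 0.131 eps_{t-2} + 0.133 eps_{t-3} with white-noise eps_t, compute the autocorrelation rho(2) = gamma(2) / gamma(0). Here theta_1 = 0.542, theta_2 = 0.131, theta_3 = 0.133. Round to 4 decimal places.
\rho(2) = 0.1529

For an MA(q) process with theta_0 = 1, the autocovariance is
  gamma(k) = sigma^2 * sum_{i=0..q-k} theta_i * theta_{i+k},
and rho(k) = gamma(k) / gamma(0). Sigma^2 cancels.
  numerator   = (1)*(0.131) + (0.542)*(0.133) = 0.203086.
  denominator = (1)^2 + (0.542)^2 + (0.131)^2 + (0.133)^2 = 1.328614.
  rho(2) = 0.203086 / 1.328614 = 0.1529.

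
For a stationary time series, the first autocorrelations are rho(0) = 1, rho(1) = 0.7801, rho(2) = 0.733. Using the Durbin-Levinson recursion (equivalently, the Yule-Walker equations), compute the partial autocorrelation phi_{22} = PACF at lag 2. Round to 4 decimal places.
\phi_{22} = 0.3179

The PACF at lag k is phi_{kk}, the last component of the solution
to the Yule-Walker system G_k phi = r_k where
  (G_k)_{ij} = rho(|i - j|), (r_k)_i = rho(i), i,j = 1..k.
Equivalently, Durbin-Levinson gives phi_{kk} iteratively:
  phi_{11} = rho(1)
  phi_{kk} = [rho(k) - sum_{j=1..k-1} phi_{k-1,j} rho(k-j)]
            / [1 - sum_{j=1..k-1} phi_{k-1,j} rho(j)],
  phi_{k,j} = phi_{k-1,j} - phi_{kk} phi_{k-1,k-j},  j = 1..k-1.
Step k = 1:
  phi_11 = rho(1) = 0.7801.
Step k = 2:
  phi_22 = [rho(2) - phi_11 rho(1)] / [1 - phi_11 rho(1)] = [0.733 - (0.7801)(0.7801)] / [1 - (0.7801)(0.7801)]
         = 0.12444399 / 0.39144399 = 0.3179.
Therefore phi_{22} = 0.3179.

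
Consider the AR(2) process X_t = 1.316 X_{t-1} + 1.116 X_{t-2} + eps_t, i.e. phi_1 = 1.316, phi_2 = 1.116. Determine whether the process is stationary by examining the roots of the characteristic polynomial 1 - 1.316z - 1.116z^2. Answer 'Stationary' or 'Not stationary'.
\text{Not stationary}

The AR(p) characteristic polynomial is P(z) = 1 - 1.316z - 1.116z^2.
Stationarity requires all roots to lie outside the unit circle, i.e. |z| > 1 for every root.
Set 1 + (-1.316) z + (-1.116) z^2 = 0, i.e. a z^2 + b z + c = 0 with a = -1.116, b = -1.316, c = 1.
Discriminant D = b^2 - 4ac = (-1.316)^2 - 4*(-1.116)*1 = 1.731856 - (-4.464) = 6.195856.
D >= 0, so the roots are real: z = (-b +/- sqrt(D)) / (2a) = (1.316 +/- 2.489148) / (-2.232).
  z_1 = (1.316 + 2.489148) / (-2.232) = -1.7048,   |z_1| = 1.7048.
  z_2 = (1.316 - 2.489148) / (-2.232) = 0.5256,   |z_2| = 0.5256.
Moduli of all roots: 1.7048, 0.5256.
All moduli strictly greater than 1? No.
Verdict: Not stationary.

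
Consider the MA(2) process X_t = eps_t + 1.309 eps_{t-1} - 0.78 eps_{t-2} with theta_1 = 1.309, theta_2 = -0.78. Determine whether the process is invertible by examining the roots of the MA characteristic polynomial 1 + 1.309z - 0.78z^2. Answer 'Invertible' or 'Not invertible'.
\text{Not invertible}

The MA(q) characteristic polynomial is P(z) = 1 + 1.309z - 0.78z^2.
Invertibility requires all roots to lie outside the unit circle, i.e. |z| > 1 for every root.
Set 1 + (1.309) z + (-0.78) z^2 = 0, i.e. a z^2 + b z + c = 0 with a = -0.78, b = 1.309, c = 1.
Discriminant D = b^2 - 4ac = (1.309)^2 - 4*(-0.78)*1 = 1.713481 - (-3.12) = 4.833481.
D >= 0, so the roots are real: z = (-b +/- sqrt(D)) / (2a) = (-1.309 +/- 2.198518) / (-1.56).
  z_1 = (-1.309 + 2.198518) / (-1.56) = -0.5702,   |z_1| = 0.5702.
  z_2 = (-1.309 - 2.198518) / (-1.56) = 2.2484,   |z_2| = 2.2484.
Moduli of all roots: 0.5702, 2.2484.
All moduli strictly greater than 1? No.
Verdict: Not invertible.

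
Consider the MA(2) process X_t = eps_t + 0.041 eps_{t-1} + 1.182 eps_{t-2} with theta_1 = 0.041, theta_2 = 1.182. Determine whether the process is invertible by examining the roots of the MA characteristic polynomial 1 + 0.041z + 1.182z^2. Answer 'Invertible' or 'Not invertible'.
\text{Not invertible}

The MA(q) characteristic polynomial is P(z) = 1 + 0.041z + 1.182z^2.
Invertibility requires all roots to lie outside the unit circle, i.e. |z| > 1 for every root.
Set 1 + (0.041) z + (1.182) z^2 = 0, i.e. a z^2 + b z + c = 0 with a = 1.182, b = 0.041, c = 1.
Discriminant D = b^2 - 4ac = (0.041)^2 - 4*(1.182)*1 = 0.001681 - (4.728) = -4.726319.
D < 0, so the roots are the complex-conjugate pair z = (-b +/- i sqrt(-D)) / (2a) = -0.0173 +/- 0.9196i.
For a conjugate pair |z|^2 = z * conj(z) = (product of roots) = c/a = 1/(1.182) = 0.846024, so |z| = sqrt(0.846024) = 0.9198 for both roots.
Moduli of all roots: 0.9198, 0.9198.
All moduli strictly greater than 1? No.
Verdict: Not invertible.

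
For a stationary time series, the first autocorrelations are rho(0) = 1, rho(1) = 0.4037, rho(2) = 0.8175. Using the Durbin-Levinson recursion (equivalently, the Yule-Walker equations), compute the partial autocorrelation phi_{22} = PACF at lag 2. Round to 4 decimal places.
\phi_{22} = 0.7820

The PACF at lag k is phi_{kk}, the last component of the solution
to the Yule-Walker system G_k phi = r_k where
  (G_k)_{ij} = rho(|i - j|), (r_k)_i = rho(i), i,j = 1..k.
Equivalently, Durbin-Levinson gives phi_{kk} iteratively:
  phi_{11} = rho(1)
  phi_{kk} = [rho(k) - sum_{j=1..k-1} phi_{k-1,j} rho(k-j)]
            / [1 - sum_{j=1..k-1} phi_{k-1,j} rho(j)],
  phi_{k,j} = phi_{k-1,j} - phi_{kk} phi_{k-1,k-j},  j = 1..k-1.
Step k = 1:
  phi_11 = rho(1) = 0.4037.
Step k = 2:
  phi_22 = [rho(2) - phi_11 rho(1)] / [1 - phi_11 rho(1)] = [0.8175 - (0.4037)(0.4037)] / [1 - (0.4037)(0.4037)]
         = 0.65452631 / 0.83702631 = 0.782.
Therefore phi_{22} = 0.7820.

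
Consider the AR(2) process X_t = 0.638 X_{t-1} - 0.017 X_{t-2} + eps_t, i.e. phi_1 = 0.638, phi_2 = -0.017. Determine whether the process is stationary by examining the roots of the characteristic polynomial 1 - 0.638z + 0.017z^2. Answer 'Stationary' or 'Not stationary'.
\text{Stationary}

The AR(p) characteristic polynomial is P(z) = 1 - 0.638z + 0.017z^2.
Stationarity requires all roots to lie outside the unit circle, i.e. |z| > 1 for every root.
Set 1 + (-0.638) z + (0.017) z^2 = 0, i.e. a z^2 + b z + c = 0 with a = 0.017, b = -0.638, c = 1.
Discriminant D = b^2 - 4ac = (-0.638)^2 - 4*(0.017)*1 = 0.407044 - (0.068) = 0.339044.
D >= 0, so the roots are real: z = (-b +/- sqrt(D)) / (2a) = (0.638 +/- 0.582275) / (0.034).
  z_1 = (0.638 + 0.582275) / (0.034) = 35.8904,   |z_1| = 35.8904.
  z_2 = (0.638 - 0.582275) / (0.034) = 1.639,   |z_2| = 1.639.
Moduli of all roots: 35.8904, 1.6390.
All moduli strictly greater than 1? Yes.
Verdict: Stationary.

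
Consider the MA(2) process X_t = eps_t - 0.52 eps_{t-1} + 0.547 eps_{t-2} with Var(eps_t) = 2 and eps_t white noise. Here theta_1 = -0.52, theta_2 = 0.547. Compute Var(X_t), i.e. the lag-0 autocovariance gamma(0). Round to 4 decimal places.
\gamma(0) = 3.1392

For an MA(q) process X_t = eps_t + sum_i theta_i eps_{t-i} with
Var(eps_t) = sigma^2, the variance is
  gamma(0) = sigma^2 * (1 + sum_i theta_i^2).
  sum_i theta_i^2 = (-0.52)^2 + (0.547)^2 = 0.2704 + 0.299209 = 0.569609.
  gamma(0) = 2 * (1 + 0.569609) = 2 * 1.569609 = 3.139218, which rounds to 3.1392.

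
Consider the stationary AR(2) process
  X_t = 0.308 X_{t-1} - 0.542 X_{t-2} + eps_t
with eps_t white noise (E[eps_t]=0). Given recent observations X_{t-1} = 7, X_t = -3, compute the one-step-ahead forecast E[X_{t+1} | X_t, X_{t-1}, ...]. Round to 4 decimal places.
E[X_{t+1} \mid \mathcal F_t] = -4.7180

For an AR(p) model X_t = c + sum_i phi_i X_{t-i} + eps_t, the
one-step-ahead conditional mean is
  E[X_{t+1} | X_t, ...] = c + sum_i phi_i X_{t+1-i}.
Substitute known values:
  E[X_{t+1} | ...] = (0.308) * (-3) + (-0.542) * (7)
                   = -4.7180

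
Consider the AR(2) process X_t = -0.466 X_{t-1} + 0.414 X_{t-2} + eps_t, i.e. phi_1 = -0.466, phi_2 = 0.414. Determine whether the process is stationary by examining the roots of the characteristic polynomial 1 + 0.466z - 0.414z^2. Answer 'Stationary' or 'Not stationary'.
\text{Stationary}

The AR(p) characteristic polynomial is P(z) = 1 + 0.466z - 0.414z^2.
Stationarity requires all roots to lie outside the unit circle, i.e. |z| > 1 for every root.
Set 1 + (0.466) z + (-0.414) z^2 = 0, i.e. a z^2 + b z + c = 0 with a = -0.414, b = 0.466, c = 1.
Discriminant D = b^2 - 4ac = (0.466)^2 - 4*(-0.414)*1 = 0.217156 - (-1.656) = 1.873156.
D >= 0, so the roots are real: z = (-b +/- sqrt(D)) / (2a) = (-0.466 +/- 1.368633) / (-0.828).
  z_1 = (-0.466 + 1.368633) / (-0.828) = -1.0901,   |z_1| = 1.0901.
  z_2 = (-0.466 - 1.368633) / (-0.828) = 2.2157,   |z_2| = 2.2157.
Moduli of all roots: 1.0901, 2.2157.
All moduli strictly greater than 1? Yes.
Verdict: Stationary.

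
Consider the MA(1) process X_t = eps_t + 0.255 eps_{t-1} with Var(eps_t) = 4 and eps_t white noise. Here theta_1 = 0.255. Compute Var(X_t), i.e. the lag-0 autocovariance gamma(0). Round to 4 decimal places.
\gamma(0) = 4.2601

For an MA(q) process X_t = eps_t + sum_i theta_i eps_{t-i} with
Var(eps_t) = sigma^2, the variance is
  gamma(0) = sigma^2 * (1 + sum_i theta_i^2).
  sum_i theta_i^2 = (0.255)^2 = 0.065025.
  gamma(0) = 4 * (1 + 0.065025) = 4 * 1.065025 = 4.2601.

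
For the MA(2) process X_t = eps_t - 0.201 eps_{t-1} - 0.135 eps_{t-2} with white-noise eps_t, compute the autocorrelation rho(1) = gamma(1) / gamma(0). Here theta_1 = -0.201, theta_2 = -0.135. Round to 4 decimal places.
\rho(1) = -0.1642

For an MA(q) process with theta_0 = 1, the autocovariance is
  gamma(k) = sigma^2 * sum_{i=0..q-k} theta_i * theta_{i+k},
and rho(k) = gamma(k) / gamma(0). Sigma^2 cancels.
  numerator   = (1)*(-0.201) + (-0.201)*(-0.135) = -0.173865.
  denominator = (1)^2 + (-0.201)^2 + (-0.135)^2 = 1.058626.
  rho(1) = -0.173865 / 1.058626 = -0.1642.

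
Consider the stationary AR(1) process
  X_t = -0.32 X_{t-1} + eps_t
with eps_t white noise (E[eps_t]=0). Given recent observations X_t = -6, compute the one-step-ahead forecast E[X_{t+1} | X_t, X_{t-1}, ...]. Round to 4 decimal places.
E[X_{t+1} \mid \mathcal F_t] = 1.9200

For an AR(p) model X_t = c + sum_i phi_i X_{t-i} + eps_t, the
one-step-ahead conditional mean is
  E[X_{t+1} | X_t, ...] = c + sum_i phi_i X_{t+1-i}.
Substitute known values:
  E[X_{t+1} | ...] = (-0.32) * (-6)
                   = 1.9200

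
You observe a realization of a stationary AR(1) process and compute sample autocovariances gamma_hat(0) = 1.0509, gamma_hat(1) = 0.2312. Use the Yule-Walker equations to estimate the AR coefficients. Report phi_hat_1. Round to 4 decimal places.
\hat\phi_{1} = 0.2200

The Yule-Walker equations for an AR(p) process read, in matrix form,
  Gamma_p phi = r_p,   with   (Gamma_p)_{ij} = gamma(|i - j|),
                       (r_p)_i = gamma(i),   i,j = 1..p.
Substitute the sample gammas (Toeplitz matrix and right-hand side of size 1):
  Gamma_p = [[1.0509]]
  r_p     = [0.2312]
With p = 1 this is the single equation gamma(0) phi_1 = gamma(1):
  phi_hat_1 = gamma(1) / gamma(0) = 0.2312 / 1.0509 = 0.2200.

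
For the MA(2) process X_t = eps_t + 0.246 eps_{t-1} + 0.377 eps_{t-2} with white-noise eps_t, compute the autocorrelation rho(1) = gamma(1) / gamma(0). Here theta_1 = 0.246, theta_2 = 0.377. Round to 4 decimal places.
\rho(1) = 0.2817

For an MA(q) process with theta_0 = 1, the autocovariance is
  gamma(k) = sigma^2 * sum_{i=0..q-k} theta_i * theta_{i+k},
and rho(k) = gamma(k) / gamma(0). Sigma^2 cancels.
  numerator   = (1)*(0.246) + (0.246)*(0.377) = 0.338742.
  denominator = (1)^2 + (0.246)^2 + (0.377)^2 = 1.202645.
  rho(1) = 0.338742 / 1.202645 = 0.2817.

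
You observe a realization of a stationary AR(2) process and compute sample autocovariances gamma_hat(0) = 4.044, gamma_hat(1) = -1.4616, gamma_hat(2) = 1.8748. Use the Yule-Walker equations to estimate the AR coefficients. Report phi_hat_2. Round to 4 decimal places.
\hat\phi_{2} = 0.3830

The Yule-Walker equations for an AR(p) process read, in matrix form,
  Gamma_p phi = r_p,   with   (Gamma_p)_{ij} = gamma(|i - j|),
                       (r_p)_i = gamma(i),   i,j = 1..p.
Substitute the sample gammas (Toeplitz matrix and right-hand side of size 2):
  Gamma_p = [[4.044, -1.4616], [-1.4616, 4.044]]
  r_p     = [-1.4616, 1.8748]
Written out:
  4.044 phi_1 - 1.4616 phi_2 = -1.4616
  -1.4616 phi_1 + 4.044 phi_2 = 1.8748
Solve by Cramer's rule:
  det = gamma(0)^2 - gamma(1)^2 = (4.044)^2 - (-1.4616)^2 = 16.353936 - 2.13627456 = 14.21766144
  phi_hat_1 = [gamma(1) gamma(0) - gamma(1) gamma(2)] / det = [(-1.4616)(4.044) - (-1.4616)(1.8748)] / 14.21766144 = -3.17050272 / 14.21766144 = -0.223
  phi_hat_2 = [gamma(0) gamma(2) - gamma(1)^2] / det = [(4.044)(1.8748) - (-1.4616)^2] / 14.21766144 = 5.44541664 / 14.21766144 = 0.383
So phi_hat = [-0.2230, 0.3830].
Therefore phi_hat_2 = 0.3830.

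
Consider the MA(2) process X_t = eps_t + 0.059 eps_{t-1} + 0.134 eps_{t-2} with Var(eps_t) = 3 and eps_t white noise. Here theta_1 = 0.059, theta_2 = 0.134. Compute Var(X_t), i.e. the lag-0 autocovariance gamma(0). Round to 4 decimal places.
\gamma(0) = 3.0643

For an MA(q) process X_t = eps_t + sum_i theta_i eps_{t-i} with
Var(eps_t) = sigma^2, the variance is
  gamma(0) = sigma^2 * (1 + sum_i theta_i^2).
  sum_i theta_i^2 = (0.059)^2 + (0.134)^2 = 0.003481 + 0.017956 = 0.021437.
  gamma(0) = 3 * (1 + 0.021437) = 3 * 1.021437 = 3.064311, which rounds to 3.0643.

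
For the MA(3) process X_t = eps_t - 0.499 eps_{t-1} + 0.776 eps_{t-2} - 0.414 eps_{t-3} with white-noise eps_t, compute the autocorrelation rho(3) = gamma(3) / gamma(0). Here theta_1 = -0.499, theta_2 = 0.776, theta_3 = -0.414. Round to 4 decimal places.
\rho(3) = -0.2047

For an MA(q) process with theta_0 = 1, the autocovariance is
  gamma(k) = sigma^2 * sum_{i=0..q-k} theta_i * theta_{i+k},
and rho(k) = gamma(k) / gamma(0). Sigma^2 cancels.
  numerator   = (1)*(-0.414) = -0.414.
  denominator = (1)^2 + (-0.499)^2 + (0.776)^2 + (-0.414)^2 = 2.022573.
  rho(3) = -0.414 / 2.022573 = -0.2047.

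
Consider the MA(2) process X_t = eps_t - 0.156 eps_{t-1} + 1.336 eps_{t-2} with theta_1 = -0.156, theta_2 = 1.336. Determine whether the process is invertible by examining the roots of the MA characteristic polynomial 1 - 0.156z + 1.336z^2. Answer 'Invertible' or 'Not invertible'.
\text{Not invertible}

The MA(q) characteristic polynomial is P(z) = 1 - 0.156z + 1.336z^2.
Invertibility requires all roots to lie outside the unit circle, i.e. |z| > 1 for every root.
Set 1 + (-0.156) z + (1.336) z^2 = 0, i.e. a z^2 + b z + c = 0 with a = 1.336, b = -0.156, c = 1.
Discriminant D = b^2 - 4ac = (-0.156)^2 - 4*(1.336)*1 = 0.024336 - (5.344) = -5.319664.
D < 0, so the roots are the complex-conjugate pair z = (-b +/- i sqrt(-D)) / (2a) = 0.0584 +/- 0.8632i.
For a conjugate pair |z|^2 = z * conj(z) = (product of roots) = c/a = 1/(1.336) = 0.748503, so |z| = sqrt(0.748503) = 0.8652 for both roots.
Moduli of all roots: 0.8652, 0.8652.
All moduli strictly greater than 1? No.
Verdict: Not invertible.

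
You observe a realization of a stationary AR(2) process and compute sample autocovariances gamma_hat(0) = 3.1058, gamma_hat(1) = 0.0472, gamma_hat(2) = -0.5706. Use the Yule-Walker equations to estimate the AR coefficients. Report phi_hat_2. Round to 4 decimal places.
\hat\phi_{2} = -0.1840

The Yule-Walker equations for an AR(p) process read, in matrix form,
  Gamma_p phi = r_p,   with   (Gamma_p)_{ij} = gamma(|i - j|),
                       (r_p)_i = gamma(i),   i,j = 1..p.
Substitute the sample gammas (Toeplitz matrix and right-hand side of size 2):
  Gamma_p = [[3.1058, 0.0472], [0.0472, 3.1058]]
  r_p     = [0.0472, -0.5706]
Written out:
  3.1058 phi_1 + 0.0472 phi_2 = 0.0472
  0.0472 phi_1 + 3.1058 phi_2 = -0.5706
Solve by Cramer's rule:
  det = gamma(0)^2 - gamma(1)^2 = (3.1058)^2 - (0.0472)^2 = 9.64599364 - 0.00222784 = 9.6437658
  phi_hat_1 = [gamma(1) gamma(0) - gamma(1) gamma(2)] / det = [(0.0472)(3.1058) - (0.0472)(-0.5706)] / 9.6437658 = 0.17352608 / 9.6437658 = 0.018
  phi_hat_2 = [gamma(0) gamma(2) - gamma(1)^2] / det = [(3.1058)(-0.5706) - (0.0472)^2] / 9.6437658 = -1.77439732 / 9.6437658 = -0.184
So phi_hat = [0.0180, -0.1840].
Therefore phi_hat_2 = -0.1840.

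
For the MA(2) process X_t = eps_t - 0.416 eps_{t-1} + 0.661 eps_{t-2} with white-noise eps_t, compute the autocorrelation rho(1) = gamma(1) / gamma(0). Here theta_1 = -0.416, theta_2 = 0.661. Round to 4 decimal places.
\rho(1) = -0.4292

For an MA(q) process with theta_0 = 1, the autocovariance is
  gamma(k) = sigma^2 * sum_{i=0..q-k} theta_i * theta_{i+k},
and rho(k) = gamma(k) / gamma(0). Sigma^2 cancels.
  numerator   = (1)*(-0.416) + (-0.416)*(0.661) = -0.690976.
  denominator = (1)^2 + (-0.416)^2 + (0.661)^2 = 1.609977.
  rho(1) = -0.690976 / 1.609977 = -0.4292.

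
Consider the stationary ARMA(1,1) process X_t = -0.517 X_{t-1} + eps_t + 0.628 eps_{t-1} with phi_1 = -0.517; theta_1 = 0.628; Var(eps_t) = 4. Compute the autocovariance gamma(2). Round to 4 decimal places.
\gamma(2) = -0.2116

Multiply the model equation by X_{t-k} and take expectations. With theta_0 = psi_0 = 1 and psi_j the MA(infinity) weights, this gives
  gamma(k) - sum_i phi_i gamma(k-i) = c_k,
  c_k = sigma^2 * sum_{j=k..q} theta_j psi_{j-k}   (c_k = 0 for k > q),
using gamma(-m) = gamma(m).
psi-weights needed (psi_j = theta_j + sum_i phi_i psi_{j-i}):
  psi_1 = theta_1 + phi_1 = 0.628 + (-0.517) = 0.111
Right-hand sides:
  c_0 = sigma^2 (1 + theta_1 psi_1) = 4 * (1 + (0.628)(0.111)) = 4 * 1.069708 = 4.278832
  c_1 = sigma^2 theta_1 = 4 * (0.628) = 2.512
  c_2 = 0
Equations for k = 0 and k = 1 (AR order 1):
  gamma(0) = phi_1 gamma(1) + c_0
  gamma(1) = phi_1 gamma(0) + c_1
Substituting the second into the first: gamma(0) (1 - phi_1^2) = c_0 + phi_1 c_1, so
  gamma(0) = (c_0 + phi_1 c_1) / (1 - phi_1^2) = (4.278832 + (-0.517)(2.512)) / (1 - (-0.517)^2) = 2.980128 / 0.732711 = 4.067263.
  gamma(1) = phi_1 gamma(0) + c_1 = (-0.517)(4.067263) + (2.512) = 0.409225.
For k = 2 (> q): gamma(2) = phi_1 gamma(1) = (-0.517)(0.409225) = -0.211569.
Therefore gamma(2) = -0.2116 (to 4 decimal places).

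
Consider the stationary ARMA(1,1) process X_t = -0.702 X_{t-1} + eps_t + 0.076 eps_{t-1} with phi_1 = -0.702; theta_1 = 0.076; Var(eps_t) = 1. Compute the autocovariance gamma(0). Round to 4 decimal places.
\gamma(0) = 1.7726

Multiply the model equation by X_{t-k} and take expectations. With theta_0 = psi_0 = 1 and psi_j the MA(infinity) weights, this gives
  gamma(k) - sum_i phi_i gamma(k-i) = c_k,
  c_k = sigma^2 * sum_{j=k..q} theta_j psi_{j-k}   (c_k = 0 for k > q),
using gamma(-m) = gamma(m).
psi-weights needed (psi_j = theta_j + sum_i phi_i psi_{j-i}):
  psi_1 = theta_1 + phi_1 = 0.076 + (-0.702) = -0.626
Right-hand sides:
  c_0 = sigma^2 (1 + theta_1 psi_1) = 1 * (1 + (0.076)(-0.626)) = 1 * 0.952424 = 0.952424
  c_1 = sigma^2 theta_1 = 1 * (0.076) = 0.076
  c_2 = 0
Equations for k = 0 and k = 1 (AR order 1):
  gamma(0) = phi_1 gamma(1) + c_0
  gamma(1) = phi_1 gamma(0) + c_1
Substituting the second into the first: gamma(0) (1 - phi_1^2) = c_0 + phi_1 c_1, so
  gamma(0) = (c_0 + phi_1 c_1) / (1 - phi_1^2) = (0.952424 + (-0.702)(0.076)) / (1 - (-0.702)^2) = 0.899072 / 0.507196 = 1.772632.
Therefore gamma(0) = 1.7726 (to 4 decimal places).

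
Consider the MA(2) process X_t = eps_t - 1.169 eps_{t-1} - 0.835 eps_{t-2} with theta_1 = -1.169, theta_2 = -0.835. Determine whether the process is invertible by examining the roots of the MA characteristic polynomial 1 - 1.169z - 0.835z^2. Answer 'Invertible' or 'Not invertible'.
\text{Not invertible}

The MA(q) characteristic polynomial is P(z) = 1 - 1.169z - 0.835z^2.
Invertibility requires all roots to lie outside the unit circle, i.e. |z| > 1 for every root.
Set 1 + (-1.169) z + (-0.835) z^2 = 0, i.e. a z^2 + b z + c = 0 with a = -0.835, b = -1.169, c = 1.
Discriminant D = b^2 - 4ac = (-1.169)^2 - 4*(-0.835)*1 = 1.366561 - (-3.34) = 4.706561.
D >= 0, so the roots are real: z = (-b +/- sqrt(D)) / (2a) = (1.169 +/- 2.169461) / (-1.67).
  z_1 = (1.169 + 2.169461) / (-1.67) = -1.9991,   |z_1| = 1.9991.
  z_2 = (1.169 - 2.169461) / (-1.67) = 0.5991,   |z_2| = 0.5991.
Moduli of all roots: 1.9991, 0.5991.
All moduli strictly greater than 1? No.
Verdict: Not invertible.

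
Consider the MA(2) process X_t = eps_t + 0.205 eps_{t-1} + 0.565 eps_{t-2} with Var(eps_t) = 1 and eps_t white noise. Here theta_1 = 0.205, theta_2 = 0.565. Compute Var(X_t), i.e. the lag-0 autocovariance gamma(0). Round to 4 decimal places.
\gamma(0) = 1.3613

For an MA(q) process X_t = eps_t + sum_i theta_i eps_{t-i} with
Var(eps_t) = sigma^2, the variance is
  gamma(0) = sigma^2 * (1 + sum_i theta_i^2).
  sum_i theta_i^2 = (0.205)^2 + (0.565)^2 = 0.042025 + 0.319225 = 0.36125.
  gamma(0) = 1 * (1 + 0.36125) = 1 * 1.36125 = 1.36125, which rounds to 1.3613.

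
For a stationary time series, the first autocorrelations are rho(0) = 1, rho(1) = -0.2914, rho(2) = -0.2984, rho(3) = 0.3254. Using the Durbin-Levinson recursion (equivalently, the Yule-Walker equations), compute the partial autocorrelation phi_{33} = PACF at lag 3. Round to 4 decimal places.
\phi_{33} = 0.1060

The PACF at lag k is phi_{kk}, the last component of the solution
to the Yule-Walker system G_k phi = r_k where
  (G_k)_{ij} = rho(|i - j|), (r_k)_i = rho(i), i,j = 1..k.
Equivalently, Durbin-Levinson gives phi_{kk} iteratively:
  phi_{11} = rho(1)
  phi_{kk} = [rho(k) - sum_{j=1..k-1} phi_{k-1,j} rho(k-j)]
            / [1 - sum_{j=1..k-1} phi_{k-1,j} rho(j)],
  phi_{k,j} = phi_{k-1,j} - phi_{kk} phi_{k-1,k-j},  j = 1..k-1.
Step k = 1:
  phi_11 = rho(1) = -0.2914.
Step k = 2:
  phi_22 = [rho(2) - phi_11 rho(1)] / [1 - phi_11 rho(1)] = [-0.2984 - (-0.2914)(-0.2914)] / [1 - (-0.2914)(-0.2914)]
         = -0.38331396 / 0.91508604 = -0.418883.
  Update: phi_21 = phi_11 - phi_22 phi_11 = -0.2914 - (-0.418883)(-0.2914) = -0.413462.
Step k = 3:
  phi_33 = [rho(3) - phi_21 rho(2) - phi_22 rho(1)] / [1 - phi_21 rho(1) - phi_22 rho(2)]
    numerator   = 0.3254 - (-0.413462)(-0.2984) - (-0.418883)(-0.2914) = 0.07996029
    denominator = 1 - (-0.413462)(-0.2914) - (-0.418883)(-0.2984) = 0.75452235
  phi_33 = 0.07996029 / 0.75452235 = 0.106.
Therefore phi_{33} = 0.1060.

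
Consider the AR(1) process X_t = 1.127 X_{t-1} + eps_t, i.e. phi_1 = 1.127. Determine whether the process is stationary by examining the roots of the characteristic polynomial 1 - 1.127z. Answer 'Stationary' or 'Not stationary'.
\text{Not stationary}

The AR(p) characteristic polynomial is P(z) = 1 - 1.127z.
Stationarity requires all roots to lie outside the unit circle, i.e. |z| > 1 for every root.
This is linear in z: 1 + (-1.127) z = 0  =>  z = -1/(-1.127) = 0.887311,  |z| = 0.887311.
Moduli of all roots: 0.8873.
All moduli strictly greater than 1? No.
Verdict: Not stationary.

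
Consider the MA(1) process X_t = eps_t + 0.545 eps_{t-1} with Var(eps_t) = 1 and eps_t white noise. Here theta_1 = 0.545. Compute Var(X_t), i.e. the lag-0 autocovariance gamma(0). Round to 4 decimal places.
\gamma(0) = 1.2970

For an MA(q) process X_t = eps_t + sum_i theta_i eps_{t-i} with
Var(eps_t) = sigma^2, the variance is
  gamma(0) = sigma^2 * (1 + sum_i theta_i^2).
  sum_i theta_i^2 = (0.545)^2 = 0.297025.
  gamma(0) = 1 * (1 + 0.297025) = 1 * 1.297025 = 1.297025, which rounds to 1.2970.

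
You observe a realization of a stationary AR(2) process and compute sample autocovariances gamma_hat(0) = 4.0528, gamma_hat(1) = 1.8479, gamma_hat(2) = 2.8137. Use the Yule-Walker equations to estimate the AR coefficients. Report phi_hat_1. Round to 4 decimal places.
\hat\phi_{1} = 0.1760

The Yule-Walker equations for an AR(p) process read, in matrix form,
  Gamma_p phi = r_p,   with   (Gamma_p)_{ij} = gamma(|i - j|),
                       (r_p)_i = gamma(i),   i,j = 1..p.
Substitute the sample gammas (Toeplitz matrix and right-hand side of size 2):
  Gamma_p = [[4.0528, 1.8479], [1.8479, 4.0528]]
  r_p     = [1.8479, 2.8137]
Written out:
  4.0528 phi_1 + 1.8479 phi_2 = 1.8479
  1.8479 phi_1 + 4.0528 phi_2 = 2.8137
Solve by Cramer's rule:
  det = gamma(0)^2 - gamma(1)^2 = (4.0528)^2 - (1.8479)^2 = 16.42518784 - 3.41473441 = 13.01045343
  phi_hat_1 = [gamma(1) gamma(0) - gamma(1) gamma(2)] / det = [(1.8479)(4.0528) - (1.8479)(2.8137)] / 13.01045343 = 2.28973289 / 13.01045343 = 0.176
  phi_hat_2 = [gamma(0) gamma(2) - gamma(1)^2] / det = [(4.0528)(2.8137) - (1.8479)^2] / 13.01045343 = 7.98862895 / 13.01045343 = 0.614
So phi_hat = [0.1760, 0.6140].
Therefore phi_hat_1 = 0.1760.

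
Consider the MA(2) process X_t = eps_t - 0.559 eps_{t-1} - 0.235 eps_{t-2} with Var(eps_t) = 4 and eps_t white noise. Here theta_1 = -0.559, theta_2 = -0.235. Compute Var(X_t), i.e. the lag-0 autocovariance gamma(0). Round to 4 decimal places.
\gamma(0) = 5.4708

For an MA(q) process X_t = eps_t + sum_i theta_i eps_{t-i} with
Var(eps_t) = sigma^2, the variance is
  gamma(0) = sigma^2 * (1 + sum_i theta_i^2).
  sum_i theta_i^2 = (-0.559)^2 + (-0.235)^2 = 0.312481 + 0.055225 = 0.367706.
  gamma(0) = 4 * (1 + 0.367706) = 4 * 1.367706 = 5.470824, which rounds to 5.4708.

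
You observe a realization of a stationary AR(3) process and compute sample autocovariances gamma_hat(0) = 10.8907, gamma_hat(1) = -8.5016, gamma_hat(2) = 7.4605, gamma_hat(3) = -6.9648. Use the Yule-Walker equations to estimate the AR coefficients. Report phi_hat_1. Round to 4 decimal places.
\hat\phi_{1} = -0.6000

The Yule-Walker equations for an AR(p) process read, in matrix form,
  Gamma_p phi = r_p,   with   (Gamma_p)_{ij} = gamma(|i - j|),
                       (r_p)_i = gamma(i),   i,j = 1..p.
Substitute the sample gammas (Toeplitz matrix and right-hand side of size 3):
  Gamma_p = [[10.8907, -8.5016, 7.4605], [-8.5016, 10.8907, -8.5016], [7.4605, -8.5016, 10.8907]]
  r_p     = [-8.5016, 7.4605, -6.9648]
Written out (R1..R3):
  (R1) 10.8907 phi_1 - 8.5016 phi_2 + 7.4605 phi_3 = -8.5016
  (R2) -8.5016 phi_1 + 10.8907 phi_2 - 8.5016 phi_3 = 7.4605
  (R3) 7.4605 phi_1 - 8.5016 phi_2 + 10.8907 phi_3 = -6.9648
Gaussian elimination:
  R2 <- R2 - (-8.5016/10.8907) R1 = R2 - (-0.780629) R1:  4.254102 phi_2 - 2.677715 phi_3 = 0.823902
  R3 <- R3 - (7.4605/10.8907) R1 = R3 - (0.685034) R1:  -2.677715 phi_2 + 5.780004 phi_3 = -1.140915
  R3 <- R3 - (-2.677715/4.254102) R2 = R3 - (-0.629443) R2:  4.094535 phi_3 = -0.622316
Back-substitution:
  phi_hat_3 = -0.622316 / 4.094535 = -0.151987
  phi_hat_2 = (0.823902 - (-2.677715)(-0.151987)) / 4.254102 = 0.098005
  phi_hat_1 = (-8.5016 - (-8.5016)(0.098005) - (7.4605)(-0.151987)) / 10.8907 = -0.600007
So phi_hat = [-0.6000, 0.0980, -0.1520].
Therefore phi_hat_1 = -0.6000.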